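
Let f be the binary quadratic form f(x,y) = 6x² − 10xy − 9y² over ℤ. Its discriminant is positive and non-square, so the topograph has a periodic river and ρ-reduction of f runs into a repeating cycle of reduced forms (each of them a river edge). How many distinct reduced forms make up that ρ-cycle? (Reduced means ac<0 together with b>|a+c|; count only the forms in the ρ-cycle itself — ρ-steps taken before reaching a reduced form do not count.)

D = 316, ⌊√D⌋ = 17
descent: ρ → (-9,10,6)  [lands on river]
river: ρ → (6,14,-5)
river: ρ → (-5,16,3)
river: ρ → (3,14,-10)
river: ρ → (-10,6,7)
river: ρ → (7,8,-9)
ρ-cycle length = 6 (tail of 1 descent step not counted)

6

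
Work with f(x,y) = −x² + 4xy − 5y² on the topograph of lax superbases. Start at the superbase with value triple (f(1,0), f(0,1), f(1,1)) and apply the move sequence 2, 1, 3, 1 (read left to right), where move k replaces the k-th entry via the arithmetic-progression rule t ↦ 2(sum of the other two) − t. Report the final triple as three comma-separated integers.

start (-1,-5,-2) = (f(1,0),f(0,1),f(1,1))
replace slot 2: 2·((-1)+(-2)) − (-5) = -1 → (-1,-1,-2)
replace slot 1: 2·((-1)+(-2)) − (-1) = -5 → (-5,-1,-2)
replace slot 3: 2·((-5)+(-1)) − (-2) = -10 → (-5,-1,-10)
replace slot 1: 2·((-1)+(-10)) − (-5) = -17 → (-17,-1,-10)

-17,-1,-10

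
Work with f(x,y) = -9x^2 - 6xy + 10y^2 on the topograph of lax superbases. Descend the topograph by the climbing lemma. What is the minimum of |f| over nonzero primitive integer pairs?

descent: ρ → (10,6,-9)  [lands on river]
river: ρ → (-9,12,7)
river: ρ → (7,16,-5)
river: ρ → (-5,14,10)
closes: descent 1, river 4
min |a| on river = 5

5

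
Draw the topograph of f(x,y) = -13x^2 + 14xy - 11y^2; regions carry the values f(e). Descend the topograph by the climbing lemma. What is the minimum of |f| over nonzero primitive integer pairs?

translate: b→12 (≡-14 mod 26), so (13,-14,11)→(13,12,10)
flip: (13,12,10)→(10,-12,13)
translate: b→8 (≡-12 mod 20), so (10,-12,13)→(10,8,11)
reduced (well bottom): (10,8,11) with a≤c, −a<b≤a
well minimum |f| = |-10| = 10 (negative-definite)

10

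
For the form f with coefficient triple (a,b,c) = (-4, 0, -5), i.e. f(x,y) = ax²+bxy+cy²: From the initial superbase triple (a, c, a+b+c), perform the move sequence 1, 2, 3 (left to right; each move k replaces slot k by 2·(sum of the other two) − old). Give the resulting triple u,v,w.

start (-4,-5,-9) = (f(1,0),f(0,1),f(1,1))
replace slot 1: 2·((-5)+(-9)) − (-4) = -24 → (-24,-5,-9)
replace slot 2: 2·((-24)+(-9)) − (-5) = -61 → (-24,-61,-9)
replace slot 3: 2·((-24)+(-61)) − (-9) = -161 → (-24,-61,-161)

-24,-61,-161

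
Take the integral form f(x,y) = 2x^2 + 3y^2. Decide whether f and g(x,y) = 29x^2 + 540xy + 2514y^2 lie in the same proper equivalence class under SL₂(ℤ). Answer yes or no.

D₁ = -24, D₂ = -24
f: reduced (well bottom): (2,0,3) with a≤c, −a<b≤a
g: translate: b→18 (≡540 mod 58), so (29,540,2514)→(29,18,3)
g: flip: (29,18,3)→(3,-18,29)
g: translate: b→0 (≡-18 mod 6), so (3,-18,29)→(3,0,2)
g: flip: (3,0,2)→(2,0,3)
g: reduced (well bottom): (2,0,3) with a≤c, −a<b≤a
reduced forms (2, 0, 3) vs (2, 0, 3) ⇒ equivalent

yes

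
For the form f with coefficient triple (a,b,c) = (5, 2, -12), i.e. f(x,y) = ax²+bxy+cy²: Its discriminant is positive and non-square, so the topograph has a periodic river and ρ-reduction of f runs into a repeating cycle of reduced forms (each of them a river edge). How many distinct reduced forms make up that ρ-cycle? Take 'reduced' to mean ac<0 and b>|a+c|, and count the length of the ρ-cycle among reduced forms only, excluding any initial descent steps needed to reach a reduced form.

D = 244, ⌊√D⌋ = 15
descent: ρ → (-12,-2,5)
descent: ρ → (5,12,-5)  [lands on river]
river: ρ → (-5,8,9)
river: ρ → (9,10,-4)
river: ρ → (-4,14,3)
river: ρ → (3,10,-12)
river: ρ → (-12,14,1)
river: ρ → (1,14,-12)
river: ρ → (-12,10,3)
river: ρ → (3,14,-4)
river: ρ → (-4,10,9)
river: ρ → (9,8,-5)
river: ρ → (-5,12,5)
river: ρ → (5,8,-9)
river: ρ → (-9,10,4)
river: ρ → (4,14,-3)
river: ρ → (-3,10,12)
river: ρ → (12,14,-1)
river: ρ → (-1,14,12)
river: ρ → (12,10,-3)
river: ρ → (-3,14,4)
river: ρ → (4,10,-9)
river: ρ → (-9,8,5)
ρ-cycle length = 22 (tail of 2 descent steps not counted)

22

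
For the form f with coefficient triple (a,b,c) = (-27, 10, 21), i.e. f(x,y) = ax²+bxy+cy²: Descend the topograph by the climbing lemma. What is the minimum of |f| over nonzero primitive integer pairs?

river: ρ → (21,32,-16)
river: ρ → (-16,32,21)
river: ρ → (21,10,-27)
river: ρ → (-27,44,4)
river: ρ → (4,44,-27)
river: ρ → (-27,10,21)
closes: descent 0, river 6
min |a| on river = 4

4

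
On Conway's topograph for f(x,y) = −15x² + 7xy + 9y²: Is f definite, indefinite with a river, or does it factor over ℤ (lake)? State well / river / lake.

D = b²−4ac = 7² − 4·(-15)·9 = 589
D > 0 non-square ⇒ indefinite ⇒ periodic river

river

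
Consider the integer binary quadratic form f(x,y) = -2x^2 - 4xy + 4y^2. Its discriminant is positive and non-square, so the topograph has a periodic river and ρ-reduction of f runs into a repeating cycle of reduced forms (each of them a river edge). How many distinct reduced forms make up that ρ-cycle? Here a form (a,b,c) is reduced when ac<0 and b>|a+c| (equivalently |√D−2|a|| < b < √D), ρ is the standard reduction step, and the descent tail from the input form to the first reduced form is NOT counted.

D = 48, ⌊√D⌋ = 6
descent: ρ → (4,4,-2)  [lands on river]
river: ρ → (-2,4,4)
ρ-cycle length = 2 (tail of 1 descent step not counted)

2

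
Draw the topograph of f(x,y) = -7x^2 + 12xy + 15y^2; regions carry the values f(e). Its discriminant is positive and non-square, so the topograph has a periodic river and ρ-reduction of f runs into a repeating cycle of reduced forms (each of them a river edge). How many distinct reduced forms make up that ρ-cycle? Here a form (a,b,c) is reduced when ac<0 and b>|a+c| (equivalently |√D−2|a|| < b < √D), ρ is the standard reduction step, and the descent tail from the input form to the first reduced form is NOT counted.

D = 564, ⌊√D⌋ = 23
river: ρ → (15,18,-4)
river: ρ → (-4,22,5)
river: ρ → (5,18,-12)
river: ρ → (-12,6,11)
river: ρ → (11,16,-7)
river: ρ → (-7,12,15)
ρ-cycle length = 6 (tail of 0 descent steps not counted)

6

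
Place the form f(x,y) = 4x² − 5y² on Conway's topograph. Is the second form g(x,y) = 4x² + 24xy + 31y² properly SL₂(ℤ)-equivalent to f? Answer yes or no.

D₁ = 80, D₂ = 80
river cycle of f (length 2): (4, 8, -1), (-1, 8, 4)
river cycle of g (length 2): (4, 8, -1), (-1, 8, 4)
cycles coincide ⇒ equivalent

yes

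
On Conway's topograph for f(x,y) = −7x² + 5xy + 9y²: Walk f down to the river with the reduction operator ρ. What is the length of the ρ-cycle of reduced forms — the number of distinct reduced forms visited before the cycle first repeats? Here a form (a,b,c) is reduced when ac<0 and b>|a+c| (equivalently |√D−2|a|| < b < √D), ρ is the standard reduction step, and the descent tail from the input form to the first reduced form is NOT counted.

D = 277, ⌊√D⌋ = 16
river: ρ → (9,13,-3)
river: ρ → (-3,11,13)
river: ρ → (13,15,-1)
river: ρ → (-1,15,13)
river: ρ → (13,11,-3)
river: ρ → (-3,13,9)
river: ρ → (9,5,-7)
river: ρ → (-7,9,7)
river: ρ → (7,5,-9)
river: ρ → (-9,13,3)
river: ρ → (3,11,-13)
river: ρ → (-13,15,1)
river: ρ → (1,15,-13)
river: ρ → (-13,11,3)
river: ρ → (3,13,-9)
river: ρ → (-9,5,7)
river: ρ → (7,9,-7)
river: ρ → (-7,5,9)
ρ-cycle length = 18 (tail of 0 descent steps not counted)

18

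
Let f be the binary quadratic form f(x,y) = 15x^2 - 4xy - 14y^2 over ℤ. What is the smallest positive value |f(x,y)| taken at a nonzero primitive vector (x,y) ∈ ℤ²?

descent: ρ → (-14,4,15)  [lands on river]
river: ρ → (15,26,-3)
river: ρ → (-3,28,6)
river: ρ → (6,20,-19)
river: ρ → (-19,18,7)
river: ρ → (7,24,-10)
river: ρ → (-10,16,15)
river: ρ → (15,14,-11)
river: ρ → (-11,8,18)
river: ρ → (18,28,-1)
river: ρ → (-1,28,18)
river: ρ → (18,8,-11)
river: ρ → (-11,14,15)
river: ρ → (15,16,-10)
river: ρ → (-10,24,7)
river: ρ → (7,18,-19)
river: ρ → (-19,20,6)
river: ρ → (6,28,-3)
river: ρ → (-3,26,15)
river: ρ → (15,4,-14)
river: ρ → (-14,24,5)
river: ρ → (5,26,-9)
river: ρ → (-9,28,2)
river: ρ → (2,28,-9)
river: ρ → (-9,26,5)
river: ρ → (5,24,-14)
closes: descent 1, river 26
min |a| on river = 1

1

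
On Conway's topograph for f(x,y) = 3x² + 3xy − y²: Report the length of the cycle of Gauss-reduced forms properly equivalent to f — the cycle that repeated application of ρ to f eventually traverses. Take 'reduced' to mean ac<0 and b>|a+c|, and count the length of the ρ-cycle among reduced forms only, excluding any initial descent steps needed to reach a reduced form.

D = 21, ⌊√D⌋ = 4
river: ρ → (-1,3,3)
river: ρ → (3,3,-1)
ρ-cycle length = 2 (tail of 0 descent steps not counted)

2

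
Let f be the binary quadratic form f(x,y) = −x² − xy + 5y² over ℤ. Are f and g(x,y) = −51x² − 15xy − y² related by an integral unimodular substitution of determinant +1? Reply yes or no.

D₁ = 21, D₂ = 21
river cycle of f (length 2): (-1, 3, 3), (3, 3, -1)
river cycle of g (length 2): (-1, 3, 3), (3, 3, -1)
cycles coincide ⇒ equivalent

yes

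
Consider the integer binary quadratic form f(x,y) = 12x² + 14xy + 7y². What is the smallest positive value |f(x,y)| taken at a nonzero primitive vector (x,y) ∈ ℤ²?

translate: b→-10 (≡14 mod 24), so (12,14,7)→(12,-10,5)
flip: (12,-10,5)→(5,10,12)
translate: b→0 (≡10 mod 10), so (5,10,12)→(5,0,7)
reduced (well bottom): (5,0,7) with a≤c, −a<b≤a
well minimum = a = 5

5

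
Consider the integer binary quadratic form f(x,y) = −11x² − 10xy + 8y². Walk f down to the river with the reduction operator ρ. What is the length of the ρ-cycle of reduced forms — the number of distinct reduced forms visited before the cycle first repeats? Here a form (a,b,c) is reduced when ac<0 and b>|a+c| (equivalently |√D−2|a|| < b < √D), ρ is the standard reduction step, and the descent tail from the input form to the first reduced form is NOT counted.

D = 452, ⌊√D⌋ = 21
descent: ρ → (8,10,-11)  [lands on river]
river: ρ → (-11,12,7)
river: ρ → (7,16,-7)
river: ρ → (-7,12,11)
river: ρ → (11,10,-8)
river: ρ → (-8,6,13)
river: ρ → (13,20,-1)
river: ρ → (-1,20,13)
river: ρ → (13,6,-8)
river: ρ → (-8,10,11)
river: ρ → (11,12,-7)
river: ρ → (-7,16,7)
river: ρ → (7,12,-11)
river: ρ → (-11,10,8)
river: ρ → (8,6,-13)
river: ρ → (-13,20,1)
river: ρ → (1,20,-13)
river: ρ → (-13,6,8)
ρ-cycle length = 18 (tail of 1 descent step not counted)

18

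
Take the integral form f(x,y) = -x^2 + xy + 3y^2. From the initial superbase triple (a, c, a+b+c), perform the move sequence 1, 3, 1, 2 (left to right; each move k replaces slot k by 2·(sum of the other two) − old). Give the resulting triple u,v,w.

start (-1,3,3) = (f(1,0),f(0,1),f(1,1))
replace slot 1: 2·(3+3) − (-1) = 13 → (13,3,3)
replace slot 3: 2·(13+3) − 3 = 29 → (13,3,29)
replace slot 1: 2·(3+29) − 13 = 51 → (51,3,29)
replace slot 2: 2·(51+29) − 3 = 157 → (51,157,29)

51,157,29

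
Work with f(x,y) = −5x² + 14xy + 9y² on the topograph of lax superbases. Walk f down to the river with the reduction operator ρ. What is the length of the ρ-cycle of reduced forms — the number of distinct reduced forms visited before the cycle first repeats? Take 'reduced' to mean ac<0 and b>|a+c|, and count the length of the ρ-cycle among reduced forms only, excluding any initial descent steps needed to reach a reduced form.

D = 376, ⌊√D⌋ = 19
river: ρ → (9,4,-10)
river: ρ → (-10,16,3)
river: ρ → (3,14,-15)
river: ρ → (-15,16,2)
river: ρ → (2,16,-15)
river: ρ → (-15,14,3)
river: ρ → (3,16,-10)
river: ρ → (-10,4,9)
river: ρ → (9,14,-5)
river: ρ → (-5,16,6)
river: ρ → (6,8,-13)
river: ρ → (-13,18,1)
river: ρ → (1,18,-13)
river: ρ → (-13,8,6)
river: ρ → (6,16,-5)
river: ρ → (-5,14,9)
ρ-cycle length = 16 (tail of 0 descent steps not counted)

16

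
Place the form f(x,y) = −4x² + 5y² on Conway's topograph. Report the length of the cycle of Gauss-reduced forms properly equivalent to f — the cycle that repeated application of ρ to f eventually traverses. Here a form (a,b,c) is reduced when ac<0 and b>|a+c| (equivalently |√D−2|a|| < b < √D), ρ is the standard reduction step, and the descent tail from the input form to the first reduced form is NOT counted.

D = 80, ⌊√D⌋ = 8
descent: ρ → (5,0,-4)
descent: ρ → (-4,8,1)  [lands on river]
river: ρ → (1,8,-4)
ρ-cycle length = 2 (tail of 2 descent steps not counted)

2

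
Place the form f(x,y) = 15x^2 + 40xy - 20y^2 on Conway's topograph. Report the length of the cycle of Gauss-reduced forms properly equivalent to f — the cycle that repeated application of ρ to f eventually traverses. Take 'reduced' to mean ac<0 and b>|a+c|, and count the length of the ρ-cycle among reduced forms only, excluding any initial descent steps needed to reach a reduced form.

D = 2800, ⌊√D⌋ = 52
river: ρ → (-20,40,15)
river: ρ → (15,50,-5)
river: ρ → (-5,50,15)
river: ρ → (15,40,-20)
ρ-cycle length = 4 (tail of 0 descent steps not counted)

4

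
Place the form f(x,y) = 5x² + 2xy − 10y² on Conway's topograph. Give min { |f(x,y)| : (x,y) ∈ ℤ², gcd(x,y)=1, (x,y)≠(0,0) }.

descent: ρ → (-10,-2,5)
descent: ρ → (5,12,-3)  [lands on river]
river: ρ → (-3,12,5)
river: ρ → (5,8,-7)
river: ρ → (-7,6,6)
river: ρ → (6,6,-7)
river: ρ → (-7,8,5)
closes: descent 2, river 6
min |a| on river = 3

3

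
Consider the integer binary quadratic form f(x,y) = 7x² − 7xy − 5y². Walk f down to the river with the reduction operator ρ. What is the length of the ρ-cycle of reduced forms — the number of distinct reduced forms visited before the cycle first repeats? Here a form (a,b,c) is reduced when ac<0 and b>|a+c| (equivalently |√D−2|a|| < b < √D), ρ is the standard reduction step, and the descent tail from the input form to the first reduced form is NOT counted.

D = 189, ⌊√D⌋ = 13
descent: ρ → (-5,7,7)  [lands on river]
river: ρ → (7,7,-5)
river: ρ → (-5,13,1)
river: ρ → (1,13,-5)
ρ-cycle length = 4 (tail of 1 descent step not counted)

4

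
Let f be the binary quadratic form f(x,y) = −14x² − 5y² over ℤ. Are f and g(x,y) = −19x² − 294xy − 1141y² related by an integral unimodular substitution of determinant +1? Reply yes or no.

D₁ = -280, D₂ = -280
f is negative-definite; reduce −f:
−f: flip: (14,0,5)→(5,0,14)
−f: reduced (well bottom): (5,0,14) with a≤c, −a<b≤a
flip sign back: reduced form of f is (-5,0,-14)
g is negative-definite; reduce −g:
−g: translate: b→-10 (≡294 mod 38), so (19,294,1141)→(19,-10,5)
−g: flip: (19,-10,5)→(5,10,19)
−g: translate: b→0 (≡10 mod 10), so (5,10,19)→(5,0,14)
−g: reduced (well bottom): (5,0,14) with a≤c, −a<b≤a
flip sign back: reduced form of g is (-5,0,-14)
reduced forms (-5, 0, -14) vs (-5, 0, -14) ⇒ equivalent

yes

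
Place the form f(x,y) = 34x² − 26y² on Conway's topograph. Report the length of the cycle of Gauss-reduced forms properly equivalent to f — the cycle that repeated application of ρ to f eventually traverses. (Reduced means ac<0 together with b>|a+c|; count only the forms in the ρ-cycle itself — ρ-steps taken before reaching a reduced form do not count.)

D = 3536, ⌊√D⌋ = 59
descent: ρ → (-26,52,8)  [lands on river]
river: ρ → (8,44,-50)
river: ρ → (-50,56,2)
river: ρ → (2,56,-50)
river: ρ → (-50,44,8)
river: ρ → (8,52,-26)
ρ-cycle length = 6 (tail of 1 descent step not counted)

6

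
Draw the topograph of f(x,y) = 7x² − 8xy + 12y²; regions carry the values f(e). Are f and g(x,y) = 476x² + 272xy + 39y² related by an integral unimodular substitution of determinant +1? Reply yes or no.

D₁ = -272, D₂ = -272
f: translate: b→6 (≡-8 mod 14), so (7,-8,12)→(7,6,11)
f: reduced (well bottom): (7,6,11) with a≤c, −a<b≤a
g: flip: (476,272,39)→(39,-272,476)
g: translate: b→-38 (≡-272 mod 78), so (39,-272,476)→(39,-38,11)
g: flip: (39,-38,11)→(11,38,39)
g: translate: b→-6 (≡38 mod 22), so (11,38,39)→(11,-6,7)
g: flip: (11,-6,7)→(7,6,11)
g: reduced (well bottom): (7,6,11) with a≤c, −a<b≤a
reduced forms (7, 6, 11) vs (7, 6, 11) ⇒ equivalent

yes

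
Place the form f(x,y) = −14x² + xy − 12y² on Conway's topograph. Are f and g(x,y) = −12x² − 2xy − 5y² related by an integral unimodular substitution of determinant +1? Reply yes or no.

D₁ = -671, D₂ = -236
discriminants differ ⇒ not SL₂(ℤ)-equivalent

no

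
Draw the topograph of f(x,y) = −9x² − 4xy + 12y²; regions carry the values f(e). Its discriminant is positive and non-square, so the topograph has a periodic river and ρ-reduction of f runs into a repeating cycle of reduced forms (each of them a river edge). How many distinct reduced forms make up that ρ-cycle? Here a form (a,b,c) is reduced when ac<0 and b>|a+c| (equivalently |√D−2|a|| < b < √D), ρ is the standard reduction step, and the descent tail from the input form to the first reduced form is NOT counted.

D = 448, ⌊√D⌋ = 21
descent: ρ → (12,4,-9)  [lands on river]
river: ρ → (-9,14,7)
river: ρ → (7,14,-9)
river: ρ → (-9,4,12)
river: ρ → (12,20,-1)
river: ρ → (-1,20,12)
ρ-cycle length = 6 (tail of 1 descent step not counted)

6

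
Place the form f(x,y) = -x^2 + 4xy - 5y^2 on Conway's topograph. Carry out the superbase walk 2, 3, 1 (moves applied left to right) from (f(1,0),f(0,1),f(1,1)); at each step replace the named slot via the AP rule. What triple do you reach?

start (-1,-5,-2) = (f(1,0),f(0,1),f(1,1))
replace slot 2: 2·((-1)+(-2)) − (-5) = -1 → (-1,-1,-2)
replace slot 3: 2·((-1)+(-1)) − (-2) = -2 → (-1,-1,-2)
replace slot 1: 2·((-1)+(-2)) − (-1) = -5 → (-5,-1,-2)

-5,-1,-2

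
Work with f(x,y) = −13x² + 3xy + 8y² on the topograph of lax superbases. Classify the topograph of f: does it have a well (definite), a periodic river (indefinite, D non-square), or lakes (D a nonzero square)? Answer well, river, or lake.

D = b²−4ac = 3² − 4·(-13)·8 = 425
D > 0 non-square ⇒ indefinite ⇒ periodic river

river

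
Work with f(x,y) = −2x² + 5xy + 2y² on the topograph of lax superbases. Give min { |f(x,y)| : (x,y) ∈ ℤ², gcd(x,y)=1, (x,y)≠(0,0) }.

river: ρ → (2,3,-4)
river: ρ → (-4,5,1)
river: ρ → (1,5,-4)
river: ρ → (-4,3,2)
river: ρ → (2,5,-2)
river: ρ → (-2,3,4)
river: ρ → (4,5,-1)
river: ρ → (-1,5,4)
river: ρ → (4,3,-2)
river: ρ → (-2,5,2)
closes: descent 0, river 10
min |a| on river = 1

1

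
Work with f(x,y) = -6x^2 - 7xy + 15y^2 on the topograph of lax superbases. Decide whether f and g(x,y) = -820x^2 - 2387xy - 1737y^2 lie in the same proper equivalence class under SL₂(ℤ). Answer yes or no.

D₁ = 409, D₂ = 409
river cycle of f (length 54): (-6, 17, 5), (5, 13, -12), (-12, 11, 6), (6, 13, -10), (-10, 7, 9), (9, 11, -8), (-8, 5, 12), (12, 19, -1), (-1, 19, 12), (12, 5, -8), … (44 more)
river cycle of g (length 54): (-6, 17, 5), (5, 13, -12), (-12, 11, 6), (6, 13, -10), (-10, 7, 9), (9, 11, -8), (-8, 5, 12), (12, 19, -1), (-1, 19, 12), (12, 5, -8), … (44 more)
cycles coincide ⇒ equivalent

yes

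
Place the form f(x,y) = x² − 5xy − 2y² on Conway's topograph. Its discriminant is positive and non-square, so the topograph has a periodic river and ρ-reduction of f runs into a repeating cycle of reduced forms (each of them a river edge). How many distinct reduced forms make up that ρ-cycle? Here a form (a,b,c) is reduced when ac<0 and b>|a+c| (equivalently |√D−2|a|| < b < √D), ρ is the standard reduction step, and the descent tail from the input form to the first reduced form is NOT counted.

D = 33, ⌊√D⌋ = 5
descent: ρ → (-2,5,1)  [lands on river]
river: ρ → (1,5,-2)
river: ρ → (-2,3,3)
river: ρ → (3,3,-2)
ρ-cycle length = 4 (tail of 1 descent step not counted)

4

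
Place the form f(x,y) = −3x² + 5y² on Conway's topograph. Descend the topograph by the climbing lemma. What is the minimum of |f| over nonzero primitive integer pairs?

descent: ρ → (5,0,-3)
descent: ρ → (-3,6,2)  [lands on river]
river: ρ → (2,6,-3)
closes: descent 2, river 2
min |a| on river = 2

2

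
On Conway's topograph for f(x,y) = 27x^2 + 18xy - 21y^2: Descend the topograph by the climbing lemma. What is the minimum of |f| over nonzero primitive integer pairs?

river: ρ → (-21,24,24)
river: ρ → (24,24,-21)
river: ρ → (-21,18,27)
river: ρ → (27,36,-12)
river: ρ → (-12,36,27)
river: ρ → (27,18,-21)
closes: descent 0, river 6
min |a| on river = 12

12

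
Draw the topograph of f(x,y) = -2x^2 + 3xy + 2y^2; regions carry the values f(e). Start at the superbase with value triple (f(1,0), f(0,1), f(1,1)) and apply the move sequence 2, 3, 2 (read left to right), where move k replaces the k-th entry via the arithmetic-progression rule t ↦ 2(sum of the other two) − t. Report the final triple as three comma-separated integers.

start (-2,2,3) = (f(1,0),f(0,1),f(1,1))
replace slot 2: 2·((-2)+3) − 2 = 0 → (-2,0,3)
replace slot 3: 2·((-2)+0) − 3 = -7 → (-2,0,-7)
replace slot 2: 2·((-2)+(-7)) − 0 = -18 → (-2,-18,-7)

-2,-18,-7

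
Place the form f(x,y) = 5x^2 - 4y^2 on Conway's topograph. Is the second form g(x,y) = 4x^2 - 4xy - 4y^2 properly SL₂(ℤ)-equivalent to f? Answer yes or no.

D₁ = 80, D₂ = 80
river cycle of f (length 2): (-4, 8, 1), (1, 8, -4)
river cycle of g (length 2): (-4, 4, 4), (4, 4, -4)
cycles differ ⇒ inequivalent

no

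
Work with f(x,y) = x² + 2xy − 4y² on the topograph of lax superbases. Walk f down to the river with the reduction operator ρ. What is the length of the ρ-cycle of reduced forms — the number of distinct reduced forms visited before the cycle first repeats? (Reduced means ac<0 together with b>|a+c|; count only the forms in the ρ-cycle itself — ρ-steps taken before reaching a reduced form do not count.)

D = 20, ⌊√D⌋ = 4
descent: ρ → (-4,-2,1)
descent: ρ → (1,4,-1)  [lands on river]
river: ρ → (-1,4,1)
ρ-cycle length = 2 (tail of 2 descent steps not counted)

2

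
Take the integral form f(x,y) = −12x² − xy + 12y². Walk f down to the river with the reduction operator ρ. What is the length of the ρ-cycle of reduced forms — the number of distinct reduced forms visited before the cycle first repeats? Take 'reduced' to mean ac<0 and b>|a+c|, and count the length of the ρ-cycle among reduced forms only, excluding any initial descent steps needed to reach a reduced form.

D = 577, ⌊√D⌋ = 24
descent: ρ → (12,1,-12)  [lands on river]
river: ρ → (-12,23,1)
river: ρ → (1,23,-12)
river: ρ → (-12,1,12)
river: ρ → (12,23,-1)
river: ρ → (-1,23,12)
ρ-cycle length = 6 (tail of 1 descent step not counted)

6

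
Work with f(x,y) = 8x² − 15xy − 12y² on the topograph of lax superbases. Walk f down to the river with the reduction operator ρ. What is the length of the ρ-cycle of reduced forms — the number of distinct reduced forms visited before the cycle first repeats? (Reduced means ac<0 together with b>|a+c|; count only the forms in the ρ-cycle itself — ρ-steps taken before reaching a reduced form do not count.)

D = 609, ⌊√D⌋ = 24
descent: ρ → (-12,15,8)  [lands on river]
river: ρ → (8,17,-10)
river: ρ → (-10,23,2)
river: ρ → (2,21,-21)
river: ρ → (-21,21,2)
river: ρ → (2,23,-10)
river: ρ → (-10,17,8)
river: ρ → (8,15,-12)
river: ρ → (-12,9,11)
river: ρ → (11,13,-10)
river: ρ → (-10,7,14)
river: ρ → (14,21,-3)
river: ρ → (-3,21,14)
river: ρ → (14,7,-10)
river: ρ → (-10,13,11)
river: ρ → (11,9,-12)
ρ-cycle length = 16 (tail of 1 descent step not counted)

16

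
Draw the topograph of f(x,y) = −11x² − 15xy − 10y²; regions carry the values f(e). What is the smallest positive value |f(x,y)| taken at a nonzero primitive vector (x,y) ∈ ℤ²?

translate: b→-7 (≡15 mod 22), so (11,15,10)→(11,-7,6)
flip: (11,-7,6)→(6,7,11)
translate: b→-5 (≡7 mod 12), so (6,7,11)→(6,-5,10)
reduced (well bottom): (6,-5,10) with a≤c, −a<b≤a
well minimum |f| = |-6| = 6 (negative-definite)

6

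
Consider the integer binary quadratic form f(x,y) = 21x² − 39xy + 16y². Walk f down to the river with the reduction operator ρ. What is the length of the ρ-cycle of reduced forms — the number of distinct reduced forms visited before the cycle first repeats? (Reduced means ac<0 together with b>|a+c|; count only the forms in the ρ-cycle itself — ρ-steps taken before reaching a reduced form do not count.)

D = 177, ⌊√D⌋ = 13
descent: ρ → (16,7,-2)
descent: ρ → (-2,13,1)  [lands on river]
river: ρ → (1,13,-2)
river: ρ → (-2,11,7)
river: ρ → (7,3,-6)
river: ρ → (-6,9,4)
river: ρ → (4,7,-8)
river: ρ → (-8,9,3)
river: ρ → (3,9,-8)
river: ρ → (-8,7,4)
river: ρ → (4,9,-6)
river: ρ → (-6,3,7)
river: ρ → (7,11,-2)
ρ-cycle length = 12 (tail of 2 descent steps not counted)

12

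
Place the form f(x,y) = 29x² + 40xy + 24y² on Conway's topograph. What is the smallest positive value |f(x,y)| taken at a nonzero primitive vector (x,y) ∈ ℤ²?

translate: b→-18 (≡40 mod 58), so (29,40,24)→(29,-18,13)
flip: (29,-18,13)→(13,18,29)
translate: b→-8 (≡18 mod 26), so (13,18,29)→(13,-8,24)
reduced (well bottom): (13,-8,24) with a≤c, −a<b≤a
well minimum = a = 13

13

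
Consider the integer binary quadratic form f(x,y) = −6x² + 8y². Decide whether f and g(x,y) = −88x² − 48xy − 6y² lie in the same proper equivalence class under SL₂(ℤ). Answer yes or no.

D₁ = 192, D₂ = 192
river cycle of f (length 2): (-6, 12, 2), (2, 12, -6)
river cycle of g (length 2): (-6, 12, 2), (2, 12, -6)
cycles coincide ⇒ equivalent

yes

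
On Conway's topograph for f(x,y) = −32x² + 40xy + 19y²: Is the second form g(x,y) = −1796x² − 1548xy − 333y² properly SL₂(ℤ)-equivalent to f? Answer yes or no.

D₁ = 4032, D₂ = 4032
river cycle of f (length 10): (19, 36, -36), (-36, 36, 19), (19, 40, -32), (-32, 24, 27), (27, 30, -29), (-29, 28, 28), (28, 28, -29), (-29, 30, 27), (27, 24, -32), (-32, 40, 19)
river cycle of g (length 10): (-32, 40, 19), (19, 36, -36), (-36, 36, 19), (19, 40, -32), (-32, 24, 27), (27, 30, -29), (-29, 28, 28), (28, 28, -29), (-29, 30, 27), (27, 24, -32)
cycles coincide ⇒ equivalent

yes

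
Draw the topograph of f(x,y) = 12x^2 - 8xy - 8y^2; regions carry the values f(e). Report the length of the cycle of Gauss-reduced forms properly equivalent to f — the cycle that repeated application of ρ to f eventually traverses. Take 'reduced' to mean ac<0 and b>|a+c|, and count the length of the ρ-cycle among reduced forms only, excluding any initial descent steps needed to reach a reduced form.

D = 448, ⌊√D⌋ = 21
descent: ρ → (-8,8,12)  [lands on river]
river: ρ → (12,16,-4)
river: ρ → (-4,16,12)
river: ρ → (12,8,-8)
ρ-cycle length = 4 (tail of 1 descent step not counted)

4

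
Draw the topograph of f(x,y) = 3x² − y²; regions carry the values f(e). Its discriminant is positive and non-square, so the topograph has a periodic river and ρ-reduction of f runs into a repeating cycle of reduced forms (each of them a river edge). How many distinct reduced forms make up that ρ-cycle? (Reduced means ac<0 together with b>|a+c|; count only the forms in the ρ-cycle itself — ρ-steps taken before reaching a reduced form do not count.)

D = 12, ⌊√D⌋ = 3
descent: ρ → (-1,2,2)  [lands on river]
river: ρ → (2,2,-1)
ρ-cycle length = 2 (tail of 1 descent step not counted)

2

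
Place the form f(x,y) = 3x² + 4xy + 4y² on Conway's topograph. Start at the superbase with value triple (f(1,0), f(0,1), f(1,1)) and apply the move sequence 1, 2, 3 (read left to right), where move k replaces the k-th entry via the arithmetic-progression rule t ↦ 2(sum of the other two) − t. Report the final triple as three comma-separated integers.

start (3,4,11) = (f(1,0),f(0,1),f(1,1))
replace slot 1: 2·(4+11) − 3 = 27 → (27,4,11)
replace slot 2: 2·(27+11) − 4 = 72 → (27,72,11)
replace slot 3: 2·(27+72) − 11 = 187 → (27,72,187)

27,72,187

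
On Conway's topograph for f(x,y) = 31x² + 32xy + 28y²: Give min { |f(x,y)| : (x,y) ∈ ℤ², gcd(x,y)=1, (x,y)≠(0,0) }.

translate: b→-30 (≡32 mod 62), so (31,32,28)→(31,-30,27)
flip: (31,-30,27)→(27,30,31)
translate: b→-24 (≡30 mod 54), so (27,30,31)→(27,-24,28)
reduced (well bottom): (27,-24,28) with a≤c, −a<b≤a
well minimum = a = 27

27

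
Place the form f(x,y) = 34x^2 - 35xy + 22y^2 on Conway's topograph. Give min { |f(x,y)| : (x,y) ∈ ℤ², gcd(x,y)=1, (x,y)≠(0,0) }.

translate: b→33 (≡-35 mod 68), so (34,-35,22)→(34,33,21)
flip: (34,33,21)→(21,-33,34)
translate: b→9 (≡-33 mod 42), so (21,-33,34)→(21,9,22)
reduced (well bottom): (21,9,22) with a≤c, −a<b≤a
well minimum = a = 21

21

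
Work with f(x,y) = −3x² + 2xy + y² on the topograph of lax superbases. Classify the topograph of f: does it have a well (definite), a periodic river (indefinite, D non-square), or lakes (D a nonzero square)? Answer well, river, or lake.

D = b²−4ac = 2² − 4·(-3)·1 = 16
D = 4² is a perfect square ⇒ form factors over ℤ ⇒ lakes

lake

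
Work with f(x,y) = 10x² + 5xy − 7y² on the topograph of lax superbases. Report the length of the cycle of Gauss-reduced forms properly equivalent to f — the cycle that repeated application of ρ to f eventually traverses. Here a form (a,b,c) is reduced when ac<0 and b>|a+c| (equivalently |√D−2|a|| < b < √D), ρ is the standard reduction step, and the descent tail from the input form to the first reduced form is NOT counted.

D = 305, ⌊√D⌋ = 17
river: ρ → (-7,9,8)
river: ρ → (8,7,-8)
river: ρ → (-8,9,7)
river: ρ → (7,5,-10)
river: ρ → (-10,15,2)
river: ρ → (2,17,-2)
river: ρ → (-2,15,10)
river: ρ → (10,5,-7)
ρ-cycle length = 8 (tail of 0 descent steps not counted)

8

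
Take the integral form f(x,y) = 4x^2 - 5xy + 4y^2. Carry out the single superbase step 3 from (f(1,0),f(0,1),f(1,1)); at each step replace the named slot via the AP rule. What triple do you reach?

start (4,4,3) = (f(1,0),f(0,1),f(1,1))
replace slot 3: 2·(4+4) − 3 = 13 → (4,4,13)

4,4,13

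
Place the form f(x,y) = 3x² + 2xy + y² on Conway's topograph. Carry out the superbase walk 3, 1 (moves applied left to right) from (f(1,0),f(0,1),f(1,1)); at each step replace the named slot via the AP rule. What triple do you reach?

start (3,1,6) = (f(1,0),f(0,1),f(1,1))
replace slot 3: 2·(3+1) − 6 = 2 → (3,1,2)
replace slot 1: 2·(1+2) − 3 = 3 → (3,1,2)

3,1,2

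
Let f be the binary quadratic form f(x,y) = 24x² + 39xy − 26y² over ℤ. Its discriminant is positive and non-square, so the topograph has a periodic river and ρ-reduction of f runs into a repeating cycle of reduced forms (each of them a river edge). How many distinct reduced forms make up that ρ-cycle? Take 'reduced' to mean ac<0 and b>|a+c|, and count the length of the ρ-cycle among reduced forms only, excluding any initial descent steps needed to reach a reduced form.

D = 4017, ⌊√D⌋ = 63
river: ρ → (-26,13,37)
river: ρ → (37,61,-2)
river: ρ → (-2,63,6)
river: ρ → (6,57,-32)
river: ρ → (-32,7,31)
river: ρ → (31,55,-8)
river: ρ → (-8,57,24)
river: ρ → (24,39,-26)
ρ-cycle length = 8 (tail of 0 descent steps not counted)

8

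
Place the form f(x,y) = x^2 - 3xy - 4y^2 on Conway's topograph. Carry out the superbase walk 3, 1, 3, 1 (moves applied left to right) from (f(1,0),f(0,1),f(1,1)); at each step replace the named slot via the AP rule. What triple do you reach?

start (1,-4,-6) = (f(1,0),f(0,1),f(1,1))
replace slot 3: 2·(1+(-4)) − (-6) = 0 → (1,-4,0)
replace slot 1: 2·((-4)+0) − 1 = -9 → (-9,-4,0)
replace slot 3: 2·((-9)+(-4)) − 0 = -26 → (-9,-4,-26)
replace slot 1: 2·((-4)+(-26)) − (-9) = -51 → (-51,-4,-26)

-51,-4,-26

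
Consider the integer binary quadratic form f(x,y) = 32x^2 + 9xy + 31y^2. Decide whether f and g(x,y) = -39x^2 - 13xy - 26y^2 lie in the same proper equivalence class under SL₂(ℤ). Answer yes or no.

D₁ = -3887, D₂ = -3887
f: flip: (32,9,31)→(31,-9,32)
f: reduced (well bottom): (31,-9,32) with a≤c, −a<b≤a
g is negative-definite; reduce −g:
−g: flip: (39,13,26)→(26,-13,39)
−g: reduced (well bottom): (26,-13,39) with a≤c, −a<b≤a
flip sign back: reduced form of g is (-26,13,-39)
reduced forms (31, -9, 32) vs (-26, 13, -39) ⇒ inequivalent

no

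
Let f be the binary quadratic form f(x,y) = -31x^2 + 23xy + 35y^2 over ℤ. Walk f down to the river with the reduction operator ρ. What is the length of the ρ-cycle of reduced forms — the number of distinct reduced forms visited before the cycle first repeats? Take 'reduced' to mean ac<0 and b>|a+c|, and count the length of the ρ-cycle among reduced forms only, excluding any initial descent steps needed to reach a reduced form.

D = 4869, ⌊√D⌋ = 69
river: ρ → (35,47,-19)
river: ρ → (-19,67,5)
river: ρ → (5,63,-45)
river: ρ → (-45,27,23)
river: ρ → (23,65,-7)
river: ρ → (-7,61,41)
river: ρ → (41,21,-27)
river: ρ → (-27,33,35)
river: ρ → (35,37,-25)
river: ρ → (-25,63,9)
river: ρ → (9,63,-25)
river: ρ → (-25,37,35)
river: ρ → (35,33,-27)
river: ρ → (-27,21,41)
river: ρ → (41,61,-7)
river: ρ → (-7,65,23)
river: ρ → (23,27,-45)
river: ρ → (-45,63,5)
river: ρ → (5,67,-19)
river: ρ → (-19,47,35)
river: ρ → (35,23,-31)
river: ρ → (-31,39,27)
river: ρ → (27,69,-1)
river: ρ → (-1,69,27)
river: ρ → (27,39,-31)
river: ρ → (-31,23,35)
ρ-cycle length = 26 (tail of 0 descent steps not counted)

26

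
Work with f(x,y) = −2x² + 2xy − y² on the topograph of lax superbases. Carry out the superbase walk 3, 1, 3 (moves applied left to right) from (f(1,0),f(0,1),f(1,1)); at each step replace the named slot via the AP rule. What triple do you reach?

start (-2,-1,-1) = (f(1,0),f(0,1),f(1,1))
replace slot 3: 2·((-2)+(-1)) − (-1) = -5 → (-2,-1,-5)
replace slot 1: 2·((-1)+(-5)) − (-2) = -10 → (-10,-1,-5)
replace slot 3: 2·((-10)+(-1)) − (-5) = -17 → (-10,-1,-17)

-10,-1,-17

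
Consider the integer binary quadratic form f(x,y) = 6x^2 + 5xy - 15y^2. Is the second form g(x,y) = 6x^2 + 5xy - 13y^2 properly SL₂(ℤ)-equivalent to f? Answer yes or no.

D₁ = 385, D₂ = 337
discriminants differ ⇒ not SL₂(ℤ)-equivalent

no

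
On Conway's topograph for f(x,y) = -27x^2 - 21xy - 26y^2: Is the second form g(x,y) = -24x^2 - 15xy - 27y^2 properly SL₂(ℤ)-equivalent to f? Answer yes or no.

D₁ = -2367, D₂ = -2367
f is negative-definite; reduce −f:
−f: flip: (27,21,26)→(26,-21,27)
−f: reduced (well bottom): (26,-21,27) with a≤c, −a<b≤a
flip sign back: reduced form of f is (-26,21,-27)
g is negative-definite; reduce −g:
−g: reduced (well bottom): (24,15,27) with a≤c, −a<b≤a
flip sign back: reduced form of g is (-24,-15,-27)
reduced forms (-26, 21, -27) vs (-24, -15, -27) ⇒ inequivalent

no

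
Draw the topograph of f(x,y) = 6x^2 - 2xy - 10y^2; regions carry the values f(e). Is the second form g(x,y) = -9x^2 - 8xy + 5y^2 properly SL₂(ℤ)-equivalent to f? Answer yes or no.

D₁ = 244, D₂ = 244
river cycle of f (length 6): (6, 10, -6), (-6, 14, 2), (2, 14, -6), (-6, 10, 6), (6, 14, -2), (-2, 14, 6)
river cycle of g (length 22): (5, 8, -9), (-9, 10, 4), (4, 14, -3), (-3, 10, 12), (12, 14, -1), (-1, 14, 12), (12, 10, -3), (-3, 14, 4), (4, 10, -9), (-9, 8, 5), … (12 more)
cycles differ ⇒ inequivalent

no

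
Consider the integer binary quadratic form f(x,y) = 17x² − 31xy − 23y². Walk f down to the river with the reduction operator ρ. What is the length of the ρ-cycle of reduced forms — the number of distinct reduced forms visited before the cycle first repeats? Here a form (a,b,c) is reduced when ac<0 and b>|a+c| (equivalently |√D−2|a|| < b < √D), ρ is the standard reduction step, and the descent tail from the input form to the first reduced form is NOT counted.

D = 2525, ⌊√D⌋ = 50
descent: ρ → (-23,31,17)  [lands on river]
river: ρ → (17,37,-17)
river: ρ → (-17,31,23)
river: ρ → (23,15,-25)
river: ρ → (-25,35,13)
river: ρ → (13,43,-13)
river: ρ → (-13,35,25)
river: ρ → (25,15,-23)
ρ-cycle length = 8 (tail of 1 descent step not counted)

8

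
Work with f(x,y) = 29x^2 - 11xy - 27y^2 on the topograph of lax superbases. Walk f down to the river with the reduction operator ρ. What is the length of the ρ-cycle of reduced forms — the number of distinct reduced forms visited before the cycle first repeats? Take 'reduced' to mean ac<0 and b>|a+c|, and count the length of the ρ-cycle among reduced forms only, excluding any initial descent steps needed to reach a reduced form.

D = 3253, ⌊√D⌋ = 57
descent: ρ → (-27,11,29)  [lands on river]
river: ρ → (29,47,-9)
river: ρ → (-9,43,39)
river: ρ → (39,35,-13)
river: ρ → (-13,43,27)
river: ρ → (27,11,-29)
river: ρ → (-29,47,9)
river: ρ → (9,43,-39)
river: ρ → (-39,35,13)
river: ρ → (13,43,-27)
ρ-cycle length = 10 (tail of 1 descent step not counted)

10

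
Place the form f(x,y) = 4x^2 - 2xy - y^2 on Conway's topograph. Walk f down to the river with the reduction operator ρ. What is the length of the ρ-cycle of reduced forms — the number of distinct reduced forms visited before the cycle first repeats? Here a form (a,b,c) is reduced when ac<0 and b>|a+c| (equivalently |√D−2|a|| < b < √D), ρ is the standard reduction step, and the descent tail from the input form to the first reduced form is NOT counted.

D = 20, ⌊√D⌋ = 4
descent: ρ → (-1,4,1)  [lands on river]
river: ρ → (1,4,-1)
ρ-cycle length = 2 (tail of 1 descent step not counted)

2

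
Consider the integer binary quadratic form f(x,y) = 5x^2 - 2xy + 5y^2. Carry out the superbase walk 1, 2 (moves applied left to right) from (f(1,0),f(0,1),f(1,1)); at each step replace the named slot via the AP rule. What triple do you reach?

start (5,5,8) = (f(1,0),f(0,1),f(1,1))
replace slot 1: 2·(5+8) − 5 = 21 → (21,5,8)
replace slot 2: 2·(21+8) − 5 = 53 → (21,53,8)

21,53,8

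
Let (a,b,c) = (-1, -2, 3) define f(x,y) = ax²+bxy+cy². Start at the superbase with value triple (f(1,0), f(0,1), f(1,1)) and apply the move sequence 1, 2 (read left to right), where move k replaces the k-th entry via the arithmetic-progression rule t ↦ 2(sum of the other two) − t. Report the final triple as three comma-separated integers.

start (-1,3,0) = (f(1,0),f(0,1),f(1,1))
replace slot 1: 2·(3+0) − (-1) = 7 → (7,3,0)
replace slot 2: 2·(7+0) − 3 = 11 → (7,11,0)

7,11,0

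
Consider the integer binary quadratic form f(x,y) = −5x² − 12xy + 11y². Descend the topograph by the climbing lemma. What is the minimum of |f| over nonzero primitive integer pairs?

descent: ρ → (11,12,-5)  [lands on river]
river: ρ → (-5,18,2)
river: ρ → (2,18,-5)
river: ρ → (-5,12,11)
river: ρ → (11,10,-6)
river: ρ → (-6,14,7)
river: ρ → (7,14,-6)
river: ρ → (-6,10,11)
closes: descent 1, river 8
min |a| on river = 2

2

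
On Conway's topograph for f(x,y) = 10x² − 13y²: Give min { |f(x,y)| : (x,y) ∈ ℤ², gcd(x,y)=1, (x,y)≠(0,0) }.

descent: ρ → (-13,0,10)
descent: ρ → (10,20,-3)  [lands on river]
river: ρ → (-3,22,3)
river: ρ → (3,20,-10)
river: ρ → (-10,20,3)
river: ρ → (3,22,-3)
river: ρ → (-3,20,10)
closes: descent 2, river 6
min |a| on river = 3

3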